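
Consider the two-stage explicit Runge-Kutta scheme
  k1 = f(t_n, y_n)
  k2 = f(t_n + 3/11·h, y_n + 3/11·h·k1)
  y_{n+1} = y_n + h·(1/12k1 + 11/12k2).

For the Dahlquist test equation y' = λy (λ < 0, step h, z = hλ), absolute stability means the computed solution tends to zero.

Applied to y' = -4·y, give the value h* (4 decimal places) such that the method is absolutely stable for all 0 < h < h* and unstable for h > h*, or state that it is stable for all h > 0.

(-4.0000,0); λ=-4 ⇒ h* = (4)/4 = 1.0000.

Set f=λy, z=hλ:
  k1=λy_n ⇒ h·k1=z·y_n;  k2=λ(1+3/11z)y_n ⇒ h·k2=z(1+3/11z)y_n
  y_{n+1}/y_n = 1 + 1/12z + 11/12z(1+3/11z) = 1 + z + 1/4z²
  ⇒ R(z) = 1 + z + 1/4z².

Find x<0 with |R(x)|<1.
x=-1.43: |R|=0.0812
R=1: x+1/4x²=0 ⇒ x=−4=-4.0000; min R=1−1/(4·1/4)=0.0000>−1
Confirm numerically:
  x=-2.775: |R|=0.15016 <1
  x=-2.200: |R|=0.01000 <1
  x=-2.173: |R|=0.00748 <1
  x=-1.643: |R|=0.03186 <1
  x=-4.588: |R|=1.67444 >1
  x=-4.406: |R|=1.44721 >1
  x=-4.029: |R|=1.02921 >1
Interval (-4.0000, 0).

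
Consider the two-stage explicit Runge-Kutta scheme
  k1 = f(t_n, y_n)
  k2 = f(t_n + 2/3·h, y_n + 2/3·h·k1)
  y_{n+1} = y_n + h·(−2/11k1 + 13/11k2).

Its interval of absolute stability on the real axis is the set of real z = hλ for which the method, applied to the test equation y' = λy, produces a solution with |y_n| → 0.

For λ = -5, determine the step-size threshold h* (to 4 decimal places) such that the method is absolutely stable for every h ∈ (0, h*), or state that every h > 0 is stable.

(-1.2692,0); λ=-5 ⇒ h* = (33/26)/5 = 0.2538.

With y'=λy (z=hλ):
  k1=λy_n ⇒ h·k1=z·y_n;  k2=λ(1+2/3z)y_n ⇒ h·k2=z(1+2/3z)y_n
  y_{n+1}/y_n = 1 − 2/11z + 13/11z(1+2/3z) = 1 + z + 26/33z²
  R(z) = 1 + z + 26/33z².

Solve |R(x)|<1 on ℝ⁻.
x=-1.73: |R|=1.6280
R=1: x+26/33x²=0 ⇒ x=−33/26=-1.2692; min R=1−1/(4·26/33)=0.6827>−1
Confirm numerically:
  x=-0.606: |R|=0.68334 <1
  x=-0.578: |R|=0.68522 <1
  x=-0.509: |R|=0.69512 <1
  x=-1.775: |R|=1.70731 >1
  x=-1.601: |R|=1.41849 >1
  x=-1.481: |R|=1.24710 >1
Interval (-1.2692, 0).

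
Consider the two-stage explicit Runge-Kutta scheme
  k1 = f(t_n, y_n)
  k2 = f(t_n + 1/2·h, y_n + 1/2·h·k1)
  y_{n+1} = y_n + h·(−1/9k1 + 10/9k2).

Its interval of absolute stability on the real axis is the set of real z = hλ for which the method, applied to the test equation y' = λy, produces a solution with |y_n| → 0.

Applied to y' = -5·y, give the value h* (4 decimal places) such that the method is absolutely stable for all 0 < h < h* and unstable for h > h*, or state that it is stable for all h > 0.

Set f=λy, z=hλ:
  k1=λy_n ⇒ h·k1=z·y_n;  k2=λ(1+1/2z)y_n ⇒ h·k2=z(1+1/2z)y_n
  y_{n+1}/y_n = 1 − 1/9z + 10/9z(1+1/2z) = 1 + z + 5/9z²
  Hence R(z) = 1 + z + 5/9z².

Find x<0 with |R(x)|<1.
x=-1.22: |R|=0.6069
R=1: x+5/9x²=0 ⇒ x=−9/5=-1.8000; min R=1−1/(4·5/9)=0.5500>−1
Confirm numerically:
  x=-1.580: |R|=0.80689 <1
  x=-1.145: |R|=0.58335 <1
  x=-1.110: |R|=0.57450 <1
  x=-1.049: |R|=0.56233 <1
  x=-2.259: |R|=1.57604 >1
  x=-1.849: |R|=1.05033 >1
  x=-1.844: |R|=1.04508 >1
Stable set (-1.8000, 0).

(-1.8000,0); λ=-5 ⇒ h* = (9/5)/5 = 0.3600.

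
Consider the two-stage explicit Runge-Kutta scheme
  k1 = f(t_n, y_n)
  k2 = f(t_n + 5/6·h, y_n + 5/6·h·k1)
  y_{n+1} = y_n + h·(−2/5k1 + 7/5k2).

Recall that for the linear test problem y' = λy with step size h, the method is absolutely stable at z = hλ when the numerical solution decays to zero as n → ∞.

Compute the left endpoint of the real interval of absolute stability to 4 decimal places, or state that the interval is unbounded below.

left endpoint -0.8571.

With y'=λy (z=hλ):
  k1=λy_n ⇒ h·k1=z·y_n;  k2=λ(1+5/6z)y_n ⇒ h·k2=z(1+5/6z)y_n
  y_{n+1}/y_n = 1 − 2/5z + 7/5z(1+5/6z) = 1 + z + 7/6z²
  R(z) = 1 + z + 7/6z².

Boundary: |R(x)|=1, x<0.
x=-1.19: |R|=1.4621
R=1: x+7/6x²=0 ⇒ x=−6/7=-0.8571; min R=1−1/(4·7/6)=0.7857>−1
Confirm numerically:
  x=-0.807: |R|=0.95279 <1
  x=-0.741: |R|=0.89959 <1
  x=-0.638: |R|=0.83688 <1
  x=-0.631: |R|=0.83352 <1
  x=-1.317: |R|=1.70657 >1
  x=-1.234: |R|=1.54255 >1
Stable set (-0.8571, 0).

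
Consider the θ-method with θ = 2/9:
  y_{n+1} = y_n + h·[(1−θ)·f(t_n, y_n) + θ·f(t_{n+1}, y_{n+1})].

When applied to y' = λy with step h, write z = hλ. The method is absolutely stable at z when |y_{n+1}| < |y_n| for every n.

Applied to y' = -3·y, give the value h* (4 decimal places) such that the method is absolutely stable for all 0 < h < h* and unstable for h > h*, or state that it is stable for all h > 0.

Set f=λy, z=hλ:
  y_{n+1} = y_n + z·[7/9·y_n + 2/9·y_{n+1}] ⇒ (1 − 2/9z)y_{n+1} = (1 + 7/9z)y_n
  R(z) = (1 + 7/9z)/(1 − 2/9z).

Solve |R(x)|<1 on ℝ⁻.
x=-0.61: |R|=0.4628
R=−1: 1+7/9x = −1+2/9x ⇒ -5/9x=2 ⇒ x=2/(-5/9)=-3.6000
Confirm numerically:
  x=-3.398: |R|=0.93606 <1
  x=-3.192: |R|=0.86739 <1
  x=-2.652: |R|=0.66862 <1
  x=-1.810: |R|=0.29081 <1
  x=-3.847: |R|=1.07398 >1
  x=-3.666: |R|=1.02021 >1
Stable set (-3.6000, 0).

(-3.6000,0); λ=-3 ⇒ h* = (18/5)/3 = 1.2000.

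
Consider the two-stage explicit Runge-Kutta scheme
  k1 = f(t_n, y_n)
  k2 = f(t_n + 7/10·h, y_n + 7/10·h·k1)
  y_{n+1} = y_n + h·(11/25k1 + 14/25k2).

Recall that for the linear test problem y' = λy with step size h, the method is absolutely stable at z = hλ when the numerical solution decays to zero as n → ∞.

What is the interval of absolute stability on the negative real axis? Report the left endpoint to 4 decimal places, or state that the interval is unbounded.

z∈(-2.5510,0).

Test eqn y'=λy, z=hλ:
  k1=λy_n ⇒ h·k1=z·y_n;  k2=λ(1+7/10z)y_n ⇒ h·k2=z(1+7/10z)y_n
  y_{n+1}/y_n = 1 + 11/25z + 14/25z(1+7/10z) = 1 + z + 49/125z²
  R(z) = 1 + z + 49/125z².

Find x<0 with |R(x)|<1.
x=-1.76: |R|=0.4543
R=1: x+49/125x²=0 ⇒ x=−125/49=-2.5510; min R=1−1/(4·49/125)=0.3622>−1
Confirm numerically:
  x=-2.352: |R|=0.81651 <1
  x=-2.211: |R|=0.70530 <1
  x=-1.142: |R|=0.36923 <1
  x=-3.138: |R|=1.72204 >1
  x=-2.577: |R|=1.02624 >1
Stable set (-2.5510, 0).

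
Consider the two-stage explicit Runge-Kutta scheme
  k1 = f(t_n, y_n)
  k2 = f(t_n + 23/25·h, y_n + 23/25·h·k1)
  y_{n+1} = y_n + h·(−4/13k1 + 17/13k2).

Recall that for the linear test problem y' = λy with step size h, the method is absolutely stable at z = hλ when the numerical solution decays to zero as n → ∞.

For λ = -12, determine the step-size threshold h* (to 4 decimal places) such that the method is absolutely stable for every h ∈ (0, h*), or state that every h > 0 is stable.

(-0.8312,0); λ=-12 ⇒ h* = (325/391)/12 = 0.0693.

With y'=λy (z=hλ):
  k1=λy_n ⇒ h·k1=z·y_n;  k2=λ(1+23/25z)y_n ⇒ h·k2=z(1+23/25z)y_n
  y_{n+1}/y_n = 1 − 4/13z + 17/13z(1+23/25z) = 1 + z + 391/325z²
  ⇒ R(z) = 1 + z + 391/325z².

Solve |R(x)|<1 on ℝ⁻.
x=-0.79: |R|=0.9608
R=1: x+391/325x²=0 ⇒ x=−325/391=-0.8312; min R=1−1/(4·391/325)=0.7922>−1
Confirm numerically:
  x=-0.750: |R|=0.92673 <1
  x=-0.736: |R|=0.91570 <1
  x=-0.547: |R|=0.81297 <1
  x=-0.466: |R|=0.79526 <1
  x=-1.312: |R|=1.75891 >1
  x=-1.166: |R|=1.46965 >1
So |R|<1 on (-0.8312, 0).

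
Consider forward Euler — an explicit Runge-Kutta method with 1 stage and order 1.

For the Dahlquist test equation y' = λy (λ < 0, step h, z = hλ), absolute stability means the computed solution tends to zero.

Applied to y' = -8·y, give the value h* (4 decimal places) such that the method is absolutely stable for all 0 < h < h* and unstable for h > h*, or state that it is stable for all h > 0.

(-2.0000,0); λ=-8 ⇒ h* = 0.2500.

Test eqn y'=λy, z=hλ:
  order 1, 1-stage ⇒ R(z)=1+z
  (e.g. R(-0.33)=0.67000, |R|=0.67000)

Need |R(x)|<1, x<0.
x=-0.33: |R|=0.6700
|R(-0.92)|=0.0800 |R(-0.67)|=0.3300 |R(-0.57)|=0.4300
Bisect:
  x_lo=-2.7601 |R|=1.7601  x_hi=-0.3046 |R|=0.6954
  mid=-1.53234 |R|=0.53234 →hi
  mid=-2.14620 |R|=1.14620 →lo
  mid=-1.83927 |R|=0.83927 →hi
  mid=-1.99274 |R|=0.99274 →hi
  mid=-2.06947 |R|=1.06947 →lo
  mid=-2.03110 |R|=1.03110 →lo
  mid=-2.01192 |R|=1.01192 →lo
  mid=-2.00233 |R|=1.00233 →lo
  ...
  [-2.00008,-1.99993] ⇒ x*=-2.0000
Stable set (-2.0000, 0).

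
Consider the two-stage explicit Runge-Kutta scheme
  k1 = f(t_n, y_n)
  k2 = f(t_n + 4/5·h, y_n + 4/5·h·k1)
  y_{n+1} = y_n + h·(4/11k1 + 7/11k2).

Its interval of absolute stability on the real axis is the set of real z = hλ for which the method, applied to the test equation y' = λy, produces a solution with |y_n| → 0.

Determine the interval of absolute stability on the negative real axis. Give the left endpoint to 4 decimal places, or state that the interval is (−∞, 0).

Test eqn y'=λy, z=hλ:
  k1=λy_n ⇒ h·k1=z·y_n;  k2=λ(1+4/5z)y_n ⇒ h·k2=z(1+4/5z)y_n
  y_{n+1}/y_n = 1 + 4/11z + 7/11z(1+4/5z) = 1 + z + 28/55z²
  R(z) = 1 + z + 28/55z².

Need |R(x)|<1, x<0.
x=-1.06: |R|=0.5120
R=1: x+28/55x²=0 ⇒ x=−55/28=-1.9643; min R=1−1/(4·28/55)=0.5089>−1
Confirm numerically:
  x=-1.849: |R|=0.89148 <1
  x=-1.845: |R|=0.88796 <1
  x=-1.561: |R|=0.67951 <1
  x=-0.981: |R|=0.50893 <1
  x=-2.100: |R|=1.14509 >1
  x=-2.073: |R|=1.11473 >1
Interval (-1.9643, 0).

(-1.9643, 0).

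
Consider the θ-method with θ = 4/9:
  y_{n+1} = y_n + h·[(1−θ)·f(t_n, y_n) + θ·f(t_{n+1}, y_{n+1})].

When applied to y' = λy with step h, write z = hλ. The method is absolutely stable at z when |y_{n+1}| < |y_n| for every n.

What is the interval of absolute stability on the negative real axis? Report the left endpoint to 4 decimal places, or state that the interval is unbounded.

Set f=λy, z=hλ:
  y_{n+1} = y_n + z·[5/9·y_n + 4/9·y_{n+1}] ⇒ (1 − 4/9z)y_{n+1} = (1 + 5/9z)y_n
  so R(z) = (1 + 5/9z)/(1 − 4/9z).

Boundary: |R(x)|=1, x<0.
x=-1.73: |R|=0.0220
R=−1: 1+5/9x = −1+4/9x ⇒ -1/9x=2 ⇒ x=2/(-1/9)=-18.0000
Confirm numerically:
  x=-15.546: |R|=0.96553 <1
  x=-11.501: |R|=0.88184 <1
  x=-8.493: |R|=0.77876 <1
  x=-18.466: |R|=1.00562 >1
  x=-18.190: |R|=1.00232 >1
Stable set (-18.0000, 0).

z∈(-18.0000,0).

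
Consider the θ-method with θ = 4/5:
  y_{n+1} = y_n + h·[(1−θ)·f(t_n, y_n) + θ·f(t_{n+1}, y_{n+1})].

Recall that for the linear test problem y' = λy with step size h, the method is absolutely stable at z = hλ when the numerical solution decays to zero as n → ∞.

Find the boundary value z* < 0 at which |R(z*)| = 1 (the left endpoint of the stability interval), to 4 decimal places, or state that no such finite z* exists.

unbounded; (−∞, 0).

Test eqn y'=λy, z=hλ:
  y_{n+1} = y_n + z·[1/5·y_n + 4/5·y_{n+1}] ⇒ (1 − 4/5z)y_{n+1} = (1 + 1/5z)y_n
  Hence R(z) = (1 + 1/5z)/(1 − 4/5z).

Find x<0 with |R(x)|<1.
x=-1.17: |R|=0.3957
x=-2: |R|=0.2308
x=-10: |R|=0.1111
x=-100: |R|=0.2346
θ=4/5≥1/2 ⇒ |1+1/5x|<|1−4/5x| ∀x<0 ⇒ unbounded interval.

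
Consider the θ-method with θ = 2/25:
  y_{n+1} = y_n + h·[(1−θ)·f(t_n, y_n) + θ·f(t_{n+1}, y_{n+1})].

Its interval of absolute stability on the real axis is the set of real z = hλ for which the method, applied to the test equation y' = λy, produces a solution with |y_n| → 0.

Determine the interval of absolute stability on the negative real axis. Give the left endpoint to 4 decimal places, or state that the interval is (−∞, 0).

Test eqn y'=λy, z=hλ:
  y_{n+1} = y_n + z·[23/25·y_n + 2/25·y_{n+1}] ⇒ (1 − 2/25z)y_{n+1} = (1 + 23/25z)y_n
  ⇒ R(z) = (1 + 23/25z)/(1 − 2/25z).

Boundary: |R(x)|=1, x<0.
x=-0.83: |R|=0.2217
R=−1: 1+23/25x = −1+2/25x ⇒ -21/25x=2 ⇒ x=2/(-21/25)=-2.3810
Confirm numerically:
  x=-1.678: |R|=0.47940 <1
  x=-1.305: |R|=0.18164 <1
  x=-1.130: |R|=0.03632 <1
  x=-2.864: |R|=1.33012 >1
  x=-2.727: |R|=1.23862 >1
  x=-2.682: |R|=1.20821 >1
Stable set (-2.3810, 0).

(-2.3810, 0).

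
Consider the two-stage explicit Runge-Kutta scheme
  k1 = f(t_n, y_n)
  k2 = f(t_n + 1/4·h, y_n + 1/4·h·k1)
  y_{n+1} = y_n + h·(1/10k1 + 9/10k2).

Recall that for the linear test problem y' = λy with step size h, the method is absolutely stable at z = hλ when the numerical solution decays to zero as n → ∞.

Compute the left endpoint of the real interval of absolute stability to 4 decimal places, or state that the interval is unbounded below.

With y'=λy (z=hλ):
  k1=λy_n ⇒ h·k1=z·y_n;  k2=λ(1+1/4z)y_n ⇒ h·k2=z(1+1/4z)y_n
  y_{n+1}/y_n = 1 + 1/10z + 9/10z(1+1/4z) = 1 + z + 9/40z²
  R(z) = 1 + z + 9/40z².

Find x<0 with |R(x)|<1.
x=-1.18: |R|=0.1333
R=1: x+9/40x²=0 ⇒ x=−40/9=-4.4444; min R=1−1/(4·9/40)=-0.1111>−1
Confirm numerically:
  x=-3.856: |R|=0.48947 <1
  x=-3.299: |R|=0.14977 <1
  x=-3.071: |R|=0.05098 <1
  x=-2.402: |R|=0.10384 <1
  x=-5.008: |R|=1.63501 >1
  x=-4.820: |R|=1.40729 >1
  x=-4.641: |R|=1.20525 >1
Interval (-4.4444, 0).

left endpoint -4.4444.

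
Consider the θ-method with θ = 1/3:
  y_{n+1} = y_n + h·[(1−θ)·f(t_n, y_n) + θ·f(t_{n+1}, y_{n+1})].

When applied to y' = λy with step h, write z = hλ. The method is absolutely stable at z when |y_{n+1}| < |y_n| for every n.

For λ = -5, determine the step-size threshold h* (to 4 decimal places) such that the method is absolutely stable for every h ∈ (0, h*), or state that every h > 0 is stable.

On y'=λy, z=hλ:
  y_{n+1} = y_n + z·[2/3·y_n + 1/3·y_{n+1}] ⇒ (1 − 1/3z)y_{n+1} = (1 + 2/3z)y_n
  R(z) = (1 + 2/3z)/(1 − 1/3z).

Need |R(x)|<1, x<0.
x=-0.46: |R|=0.6012
R=−1: 1+2/3x = −1+1/3x ⇒ -1/3x=2 ⇒ x=2/(-1/3)=-6.0000
Confirm numerically:
  x=-4.758: |R|=0.83991 <1
  x=-3.608: |R|=0.63801 <1
  x=-3.592: |R|=0.63471 <1
  x=-2.564: |R|=0.38246 <1
  x=-6.441: |R|=1.04671 >1
  x=-6.155: |R|=1.01693 >1
  x=-6.049: |R|=1.00541 >1
Interval (-6.0000, 0).

(-6.0000,0); λ=-5 ⇒ h* = (6)/5 = 1.2000.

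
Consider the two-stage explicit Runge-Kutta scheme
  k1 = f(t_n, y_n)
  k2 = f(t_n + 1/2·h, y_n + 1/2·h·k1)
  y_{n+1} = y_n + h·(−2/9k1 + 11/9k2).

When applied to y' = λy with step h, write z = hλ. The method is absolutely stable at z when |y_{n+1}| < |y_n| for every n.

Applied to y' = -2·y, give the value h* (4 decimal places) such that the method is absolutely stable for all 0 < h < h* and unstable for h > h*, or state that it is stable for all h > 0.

With y'=λy (z=hλ):
  k1=λy_n ⇒ h·k1=z·y_n;  k2=λ(1+1/2z)y_n ⇒ h·k2=z(1+1/2z)y_n
  y_{n+1}/y_n = 1 − 2/9z + 11/9z(1+1/2z) = 1 + z + 11/18z²
  ⇒ R(z) = 1 + z + 11/18z².

Solve |R(x)|<1 on ℝ⁻.
x=-0.59: |R|=0.6227
R=1: x+11/18x²=0 ⇒ x=−18/11=-1.6364; min R=1−1/(4·11/18)=0.5909>−1
Confirm numerically:
  x=-1.614: |R|=0.97794 <1
  x=-1.121: |R|=0.64695 <1
  x=-0.722: |R|=0.59656 <1
  x=-0.680: |R|=0.60258 <1
  x=-2.162: |R|=1.69448 >1
  x=-1.692: |R|=1.05753 >1
  x=-1.664: |R|=1.02810 >1
Stable set (-1.6364, 0).

(-1.6364,0); λ=-2 ⇒ h* = (18/11)/2 = 0.8182.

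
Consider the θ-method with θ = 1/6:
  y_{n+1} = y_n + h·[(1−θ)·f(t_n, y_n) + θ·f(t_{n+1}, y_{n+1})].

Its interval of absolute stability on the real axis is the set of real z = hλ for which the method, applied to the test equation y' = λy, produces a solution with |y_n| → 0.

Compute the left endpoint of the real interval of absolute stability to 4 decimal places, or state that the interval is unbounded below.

With y'=λy (z=hλ):
  y_{n+1} = y_n + z·[5/6·y_n + 1/6·y_{n+1}] ⇒ (1 − 1/6z)y_{n+1} = (1 + 5/6z)y_n
  R(z) = (1 + 5/6z)/(1 − 1/6z).

Find x<0 with |R(x)|<1.
x=-0.51: |R|=0.5300
R=−1: 1+5/6x = −1+1/6x ⇒ -2/3x=2 ⇒ x=2/(-2/3)=-3.0000
Confirm numerically:
  x=-2.974: |R|=0.98841 <1
  x=-2.760: |R|=0.89041 <1
  x=-1.609: |R|=0.26876 <1
  x=-3.481: |R|=1.20293 >1
  x=-3.307: |R|=1.13194 >1
  x=-3.054: |R|=1.02386 >1
Stable set (-3.0000, 0).

z* = -3.0000.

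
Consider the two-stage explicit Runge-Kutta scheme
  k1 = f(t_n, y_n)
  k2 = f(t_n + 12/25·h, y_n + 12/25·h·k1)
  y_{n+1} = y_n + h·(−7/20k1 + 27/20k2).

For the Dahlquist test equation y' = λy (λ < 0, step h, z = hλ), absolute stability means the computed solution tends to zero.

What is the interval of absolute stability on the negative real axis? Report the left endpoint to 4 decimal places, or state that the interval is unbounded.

With y'=λy (z=hλ):
  k1=λy_n ⇒ h·k1=z·y_n;  k2=λ(1+12/25z)y_n ⇒ h·k2=z(1+12/25z)y_n
  y_{n+1}/y_n = 1 − 7/20z + 27/20z(1+12/25z) = 1 + z + 81/125z²
  so R(z) = 1 + z + 81/125z².

Find x<0 with |R(x)|<1.
x=-1.21: |R|=0.7387
R=1: x+81/125x²=0 ⇒ x=−125/81=-1.5432; min R=1−1/(4·81/125)=0.6142>−1
Confirm numerically:
  x=-1.112: |R|=0.68928 <1
  x=-0.987: |R|=0.64426 <1
  x=-0.924: |R|=0.62925 <1
  x=-0.857: |R|=0.61892 <1
  x=-2.034: |R|=1.64688 >1
  x=-1.656: |R|=1.12103 >1
Stable set (-1.5432, 0).

z∈(-1.5432,0).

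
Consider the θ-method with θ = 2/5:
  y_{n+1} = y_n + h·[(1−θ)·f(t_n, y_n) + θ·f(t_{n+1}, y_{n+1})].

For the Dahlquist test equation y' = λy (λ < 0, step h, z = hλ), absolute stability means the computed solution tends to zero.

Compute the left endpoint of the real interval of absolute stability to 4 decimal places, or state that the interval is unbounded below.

With y'=λy (z=hλ):
  y_{n+1} = y_n + z·[3/5·y_n + 2/5·y_{n+1}] ⇒ (1 − 2/5z)y_{n+1} = (1 + 3/5z)y_n
  Hence R(z) = (1 + 3/5z)/(1 − 2/5z).

Solve |R(x)|<1 on ℝ⁻.
x=-0.4: |R|=0.6552
R=−1: 1+3/5x = −1+2/5x ⇒ -1/5x=2 ⇒ x=2/(-1/5)=-10.0000
Confirm numerically:
  x=-9.805: |R|=0.99208 <1
  x=-8.709: |R|=0.94241 <1
  x=-6.567: |R|=0.81069 <1
  x=-4.601: |R|=0.61984 <1
  x=-10.241: |R|=1.00946 >1
  x=-10.201: |R|=1.00791 >1
  x=-10.039: |R|=1.00156 >1
So |R|<1 on (-10.0000, 0).

z* = -10.0000.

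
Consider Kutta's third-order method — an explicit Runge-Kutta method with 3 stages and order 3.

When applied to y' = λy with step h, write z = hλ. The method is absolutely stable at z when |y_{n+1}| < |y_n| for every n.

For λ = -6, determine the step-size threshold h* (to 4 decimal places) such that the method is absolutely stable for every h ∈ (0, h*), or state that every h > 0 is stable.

(-2.5127,0); λ=-6 ⇒ h* = 0.4188.

Test eqn y'=λy, z=hλ:
  order 3, 3-stage ⇒ R(z)=1+z+z^2/2+z^3/6
  (e.g. R(-0.93)=0.36839, |R|=0.36839)

Find x<0 with |R(x)|<1.
x=-0.93: |R|=0.3684
|R(-2.39)|=0.8093 |R(-1.65)|=0.0374 |R(-1.32)|=0.1679
Bisect:
  x_lo=-3.1759 |R|=2.4716  x_hi=-0.1431 |R|=0.8666
  mid=-1.65951 |R|=0.04423 →hi
  mid=-2.41770 |R|=0.85042 →hi
  mid=-2.79680 |R|=1.53189 →lo
  mid=-2.60725 |R|=1.16228 →lo
  mid=-2.51248 |R|=0.99956 →hi
  mid=-2.55986 |R|=1.07917 →lo
  mid=-2.53617 |R|=1.03893 →lo
  mid=-2.52432 |R|=1.01914 →lo
  mid=-2.51840 |R|=1.00932 →lo
  ...
  [-2.51285,-2.51266] ⇒ x*=-2.5127
Interval (-2.5127, 0).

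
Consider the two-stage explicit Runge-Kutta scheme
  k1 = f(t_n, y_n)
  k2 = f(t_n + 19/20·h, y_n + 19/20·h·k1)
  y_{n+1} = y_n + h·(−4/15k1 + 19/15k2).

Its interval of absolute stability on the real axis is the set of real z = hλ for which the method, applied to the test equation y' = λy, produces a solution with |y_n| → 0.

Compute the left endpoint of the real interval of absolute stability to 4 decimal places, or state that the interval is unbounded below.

left endpoint -0.8310.

On y'=λy, z=hλ:
  k1=λy_n ⇒ h·k1=z·y_n;  k2=λ(1+19/20z)y_n ⇒ h·k2=z(1+19/20z)y_n
  y_{n+1}/y_n = 1 − 4/15z + 19/15z(1+19/20z) = 1 + z + 361/300z²
  R(z) = 1 + z + 361/300z².

Boundary: |R(x)|=1, x<0.
x=-0.83: |R|=0.9990
R=1: x+361/300x²=0 ⇒ x=−300/361=-0.8310; min R=1−1/(4·361/300)=0.7922>−1
Confirm numerically:
  x=-0.530: |R|=0.80802 <1
  x=-0.488: |R|=0.79857 <1
  x=-0.460: |R|=0.79463 <1
  x=-1.148: |R|=1.43788 >1
  x=-1.054: |R|=1.28280 >1
Stable set (-0.8310, 0).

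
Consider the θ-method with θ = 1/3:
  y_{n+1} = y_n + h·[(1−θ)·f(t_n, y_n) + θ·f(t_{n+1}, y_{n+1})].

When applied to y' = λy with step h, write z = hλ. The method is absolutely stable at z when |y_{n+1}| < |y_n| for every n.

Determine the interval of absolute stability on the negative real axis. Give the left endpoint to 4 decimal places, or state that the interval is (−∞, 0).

Set f=λy, z=hλ:
  y_{n+1} = y_n + z·[2/3·y_n + 1/3·y_{n+1}] ⇒ (1 − 1/3z)y_{n+1} = (1 + 2/3z)y_n
  ⇒ R(z) = (1 + 2/3z)/(1 − 1/3z).

Need |R(x)|<1, x<0.
x=-1.48: |R|=0.0089
R=−1: 1+2/3x = −1+1/3x ⇒ -1/3x=2 ⇒ x=2/(-1/3)=-6.0000
Confirm numerically:
  x=-5.885: |R|=0.98706 <1
  x=-5.084: |R|=0.88669 <1
  x=-2.434: |R|=0.34376 <1
  x=-6.432: |R|=1.04580 >1
  x=-6.251: |R|=1.02713 >1
  x=-6.201: |R|=1.02185 >1
Stable set (-6.0000, 0).

z∈(-6.0000,0).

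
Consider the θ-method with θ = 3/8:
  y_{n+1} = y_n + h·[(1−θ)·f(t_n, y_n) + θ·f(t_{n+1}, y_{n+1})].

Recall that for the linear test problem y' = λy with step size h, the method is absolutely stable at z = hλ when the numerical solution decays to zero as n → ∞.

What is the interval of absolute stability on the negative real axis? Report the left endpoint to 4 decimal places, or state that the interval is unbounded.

(-8.0000, 0).

With y'=λy (z=hλ):
  y_{n+1} = y_n + z·[5/8·y_n + 3/8·y_{n+1}] ⇒ (1 − 3/8z)y_{n+1} = (1 + 5/8z)y_n
  so R(z) = (1 + 5/8z)/(1 − 3/8z).

Find x<0 with |R(x)|<1.
x=-0.75: |R|=0.4146
R=−1: 1+5/8x = −1+3/8x ⇒ -1/4x=2 ⇒ x=2/(-1/4)=-8.0000
Confirm numerically:
  x=-6.289: |R|=0.87263 <1
  x=-4.982: |R|=0.73695 <1
  x=-3.615: |R|=0.53462 <1
  x=-8.264: |R|=1.01610 >1
  x=-8.070: |R|=1.00435 >1
Interval (-8.0000, 0).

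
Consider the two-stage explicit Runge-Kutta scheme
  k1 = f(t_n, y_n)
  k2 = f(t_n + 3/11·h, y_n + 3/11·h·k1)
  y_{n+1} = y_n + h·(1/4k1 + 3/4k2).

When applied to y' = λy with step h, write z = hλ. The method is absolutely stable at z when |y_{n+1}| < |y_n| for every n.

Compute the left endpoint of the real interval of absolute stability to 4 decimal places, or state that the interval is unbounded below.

Set f=λy, z=hλ:
  k1=λy_n ⇒ h·k1=z·y_n;  k2=λ(1+3/11z)y_n ⇒ h·k2=z(1+3/11z)y_n
  y_{n+1}/y_n = 1 + 1/4z + 3/4z(1+3/11z) = 1 + z + 9/44z²
  R(z) = 1 + z + 9/44z².

Boundary: |R(x)|=1, x<0.
x=-1.28: |R|=0.0551
R=1: x+9/44x²=0 ⇒ x=−44/9=-4.8889; min R=1−1/(4·9/44)=-0.2222>−1
Confirm numerically:
  x=-3.591: |R|=0.04667 <1
  x=-3.093: |R|=0.13619 <1
  x=-2.952: |R|=0.16953 <1
  x=-2.047: |R|=0.18991 <1
  x=-5.390: |R|=1.55248 >1
  x=-5.222: |R|=1.35581 >1
  x=-4.911: |R|=1.02221 >1
Interval (-4.8889, 0).

left endpoint -4.8889.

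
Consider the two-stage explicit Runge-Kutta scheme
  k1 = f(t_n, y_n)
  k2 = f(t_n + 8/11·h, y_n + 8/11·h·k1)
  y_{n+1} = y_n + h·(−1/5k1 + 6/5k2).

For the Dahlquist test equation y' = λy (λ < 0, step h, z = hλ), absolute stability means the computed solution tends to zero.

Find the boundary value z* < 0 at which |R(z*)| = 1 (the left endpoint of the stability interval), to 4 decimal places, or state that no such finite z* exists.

Test eqn y'=λy, z=hλ:
  k1=λy_n ⇒ h·k1=z·y_n;  k2=λ(1+8/11z)y_n ⇒ h·k2=z(1+8/11z)y_n
  y_{n+1}/y_n = 1 − 1/5z + 6/5z(1+8/11z) = 1 + z + 48/55z²
  ⇒ R(z) = 1 + z + 48/55z².

Find x<0 with |R(x)|<1.
x=-0.31: |R|=0.7739
R=1: x+48/55x²=0 ⇒ x=−55/48=-1.1458; min R=1−1/(4·48/55)=0.7135>−1
Confirm numerically:
  x=-0.813: |R|=0.76385 <1
  x=-0.804: |R|=0.76014 <1
  x=-0.634: |R|=0.71680 <1
  x=-0.610: |R|=0.71474 <1
  x=-1.618: |R|=1.66673 >1
  x=-1.504: |R|=1.47012 >1
  x=-1.399: |R|=1.30910 >1
Stable set (-1.1458, 0).

left endpoint -1.1458.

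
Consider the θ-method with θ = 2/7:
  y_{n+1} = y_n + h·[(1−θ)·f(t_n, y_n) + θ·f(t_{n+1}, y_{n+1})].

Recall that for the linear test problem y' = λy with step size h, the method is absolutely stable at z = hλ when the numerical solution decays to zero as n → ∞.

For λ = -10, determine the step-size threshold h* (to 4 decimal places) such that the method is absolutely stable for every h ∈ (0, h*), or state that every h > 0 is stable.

With y'=λy (z=hλ):
  y_{n+1} = y_n + z·[5/7·y_n + 2/7·y_{n+1}] ⇒ (1 − 2/7z)y_{n+1} = (1 + 5/7z)y_n
  so R(z) = (1 + 5/7z)/(1 − 2/7z).

Need |R(x)|<1, x<0.
x=-1.32: |R|=0.0415
R=−1: 1+5/7x = −1+2/7x ⇒ -3/7x=2 ⇒ x=2/(-3/7)=-4.6667
Confirm numerically:
  x=-4.236: |R|=0.91649 <1
  x=-2.503: |R|=0.45935 <1
  x=-2.425: |R|=0.43249 <1
  x=-5.040: |R|=1.06557 >1
  x=-4.798: |R|=1.02374 >1
So |R|<1 on (-4.6667, 0).

(-4.6667,0); λ=-10 ⇒ h* = (14/3)/10 = 0.4667.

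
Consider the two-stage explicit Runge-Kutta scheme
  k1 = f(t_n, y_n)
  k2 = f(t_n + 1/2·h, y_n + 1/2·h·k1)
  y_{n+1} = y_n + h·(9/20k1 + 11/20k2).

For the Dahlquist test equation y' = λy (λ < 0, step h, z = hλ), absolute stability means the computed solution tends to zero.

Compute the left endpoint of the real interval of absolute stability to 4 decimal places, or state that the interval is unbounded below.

left endpoint -3.6364.

Test eqn y'=λy, z=hλ:
  k1=λy_n ⇒ h·k1=z·y_n;  k2=λ(1+1/2z)y_n ⇒ h·k2=z(1+1/2z)y_n
  y_{n+1}/y_n = 1 + 9/20z + 11/20z(1+1/2z) = 1 + z + 11/40z²
  so R(z) = 1 + z + 11/40z².

Need |R(x)|<1, x<0.
x=-1.44: |R|=0.1302
R=1: x+11/40x²=0 ⇒ x=−40/11=-3.6364; min R=1−1/(4·11/40)=0.0909>−1
Confirm numerically:
  x=-2.621: |R|=0.26815 <1
  x=-2.277: |R|=0.14880 <1
  x=-1.814: |R|=0.09091 <1
  x=-1.609: |R|=0.10294 <1
  x=-3.945: |R|=1.33483 >1
  x=-3.892: |R|=1.27361 >1
So |R|<1 on (-3.6364, 0).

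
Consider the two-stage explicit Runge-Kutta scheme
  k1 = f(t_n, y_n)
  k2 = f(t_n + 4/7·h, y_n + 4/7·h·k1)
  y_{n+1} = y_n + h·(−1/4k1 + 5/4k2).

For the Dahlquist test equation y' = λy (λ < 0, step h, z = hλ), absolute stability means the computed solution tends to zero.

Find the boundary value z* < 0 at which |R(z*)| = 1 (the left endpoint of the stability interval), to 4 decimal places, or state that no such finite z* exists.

left endpoint -1.4000.

Test eqn y'=λy, z=hλ:
  k1=λy_n ⇒ h·k1=z·y_n;  k2=λ(1+4/7z)y_n ⇒ h·k2=z(1+4/7z)y_n
  y_{n+1}/y_n = 1 − 1/4z + 5/4z(1+4/7z) = 1 + z + 5/7z²
  R(z) = 1 + z + 5/7z².

Need |R(x)|<1, x<0.
x=-0.98: |R|=0.7060
R=1: x+5/7x²=0 ⇒ x=−7/5=-1.4000; min R=1−1/(4·5/7)=0.6500>−1
Confirm numerically:
  x=-1.340: |R|=0.94257 <1
  x=-1.327: |R|=0.93081 <1
  x=-1.034: |R|=0.72968 <1
  x=-1.633: |R|=1.27178 >1
  x=-1.454: |R|=1.05608 >1
Interval (-1.4000, 0).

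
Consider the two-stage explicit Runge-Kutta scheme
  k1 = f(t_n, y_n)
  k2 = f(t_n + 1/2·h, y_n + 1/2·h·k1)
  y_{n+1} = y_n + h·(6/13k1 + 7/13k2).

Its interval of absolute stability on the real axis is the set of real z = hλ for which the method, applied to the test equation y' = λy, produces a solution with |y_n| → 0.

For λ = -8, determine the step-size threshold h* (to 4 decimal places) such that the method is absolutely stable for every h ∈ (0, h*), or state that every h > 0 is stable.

(-3.7143,0); λ=-8 ⇒ h* = (26/7)/8 = 0.4643.

Set f=λy, z=hλ:
  k1=λy_n ⇒ h·k1=z·y_n;  k2=λ(1+1/2z)y_n ⇒ h·k2=z(1+1/2z)y_n
  y_{n+1}/y_n = 1 + 6/13z + 7/13z(1+1/2z) = 1 + z + 7/26z²
  ⇒ R(z) = 1 + z + 7/26z².

Need |R(x)|<1, x<0.
x=-1.53: |R|=0.1002
R=1: x+7/26x²=0 ⇒ x=−26/7=-3.7143; min R=1−1/(4·7/26)=0.0714>−1
Confirm numerically:
  x=-3.255: |R|=0.59751 <1
  x=-3.106: |R|=0.49133 <1
  x=-2.892: |R|=0.35976 <1
  x=-2.754: |R|=0.28799 <1
  x=-4.290: |R|=1.66495 >1
  x=-4.190: |R|=1.53664 >1
Interval (-3.7143, 0).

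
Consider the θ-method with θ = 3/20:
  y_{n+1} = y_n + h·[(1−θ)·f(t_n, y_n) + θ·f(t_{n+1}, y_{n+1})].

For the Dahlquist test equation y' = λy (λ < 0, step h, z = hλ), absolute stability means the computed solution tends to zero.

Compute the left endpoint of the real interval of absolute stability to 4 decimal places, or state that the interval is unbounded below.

With y'=λy (z=hλ):
  y_{n+1} = y_n + z·[17/20·y_n + 3/20·y_{n+1}] ⇒ (1 − 3/20z)y_{n+1} = (1 + 17/20z)y_n
  Hence R(z) = (1 + 17/20z)/(1 − 3/20z).

Find x<0 with |R(x)|<1.
x=-0.84: |R|=0.2540
R=−1: 1+17/20x = −1+3/20x ⇒ -7/10x=2 ⇒ x=2/(-7/10)=-2.8571
Confirm numerically:
  x=-2.373: |R|=0.75006 <1
  x=-1.708: |R|=0.35966 <1
  x=-1.390: |R|=0.15019 <1
  x=-1.290: |R|=0.08085 <1
  x=-3.292: |R|=1.20378 >1
  x=-3.280: |R|=1.19839 >1
Stable set (-2.8571, 0).

left endpoint -2.8571.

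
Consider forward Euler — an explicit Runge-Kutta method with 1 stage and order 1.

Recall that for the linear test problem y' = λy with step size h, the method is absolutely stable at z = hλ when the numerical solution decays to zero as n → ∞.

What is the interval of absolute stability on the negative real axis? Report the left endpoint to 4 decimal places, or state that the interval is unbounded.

z∈(-2.0000,0).

With y'=λy (z=hλ):
  order 1, 1-stage ⇒ R(z)=1+z
  (e.g. R(-1.62)=-0.62000, |R|=0.62000)

Find x<0 with |R(x)|<1.
x=-1.62: |R|=0.6200
|R(-1.68)|=0.6800 |R(-1.56)|=0.5600 |R(-1.33)|=0.3300
Bisect:
  x_lo=-2.8251 |R|=1.8251  x_hi=-0.2577 |R|=0.7423
  mid=-1.54140 |R|=0.54140 →hi
  mid=-2.18326 |R|=1.18326 →lo
  mid=-1.86233 |R|=0.86233 →hi
  mid=-2.02280 |R|=1.02280 →lo
  mid=-1.94256 |R|=0.94256 →hi
  mid=-1.98268 |R|=0.98268 →hi
  mid=-2.00274 |R|=1.00274 →lo
  ...
  [-2.00007,-1.99992] ⇒ x*=-2.0000
Stable set (-2.0000, 0).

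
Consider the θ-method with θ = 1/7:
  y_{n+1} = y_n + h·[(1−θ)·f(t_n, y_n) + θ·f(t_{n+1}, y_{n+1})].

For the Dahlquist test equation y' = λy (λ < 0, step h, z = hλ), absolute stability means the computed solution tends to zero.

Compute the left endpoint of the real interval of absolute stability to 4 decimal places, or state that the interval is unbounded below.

left endpoint -2.8000.

Set f=λy, z=hλ:
  y_{n+1} = y_n + z·[6/7·y_n + 1/7·y_{n+1}] ⇒ (1 − 1/7z)y_{n+1} = (1 + 6/7z)y_n
  Hence R(z) = (1 + 6/7z)/(1 − 1/7z).

Boundary: |R(x)|=1, x<0.
x=-0.82: |R|=0.2660
R=−1: 1+6/7x = −1+1/7x ⇒ -5/7x=2 ⇒ x=2/(-5/7)=-2.8000
Confirm numerically:
  x=-2.044: |R|=0.58204 <1
  x=-2.028: |R|=0.57244 <1
  x=-2.005: |R|=0.55858 <1
  x=-1.952: |R|=0.52636 <1
  x=-3.346: |R|=1.26387 >1
  x=-3.278: |R|=1.23254 >1
  x=-2.841: |R|=1.02083 >1
So |R|<1 on (-2.8000, 0).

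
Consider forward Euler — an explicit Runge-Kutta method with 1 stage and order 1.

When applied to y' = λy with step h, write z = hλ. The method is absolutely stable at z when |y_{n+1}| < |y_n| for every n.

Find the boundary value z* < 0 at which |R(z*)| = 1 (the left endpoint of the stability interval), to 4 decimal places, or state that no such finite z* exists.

z* = -2.0000.

Test eqn y'=λy, z=hλ:
  order 1, 1-stage ⇒ R(z)=1+z
  (e.g. R(-0.77)=0.23000, |R|=0.23000)

Need |R(x)|<1, x<0.
x=-0.77: |R|=0.2300
|R(-2.3)|=1.3000 |R(-2.14)|=1.1400 |R(-1.89)|=0.8900
Bisect:
  x_lo=-2.6259 |R|=1.6259  x_hi=-0.0799 |R|=0.9201
  mid=-1.35292 |R|=0.35292 →hi
  mid=-1.98940 |R|=0.98940 →hi
  mid=-2.30765 |R|=1.30765 →lo
  mid=-2.14852 |R|=1.14852 →lo
  mid=-2.06896 |R|=1.06896 →lo
  mid=-2.02918 |R|=1.02918 →lo
  mid=-2.00929 |R|=1.00929 →lo
  mid=-1.99935 |R|=0.99935 →hi
  mid=-2.00432 |R|=1.00432 →lo
  mid=-2.00183 |R|=1.00183 →lo
  ...
  [-2.00012,-1.99997] ⇒ x*=-2.0000
Stable set (-2.0000, 0).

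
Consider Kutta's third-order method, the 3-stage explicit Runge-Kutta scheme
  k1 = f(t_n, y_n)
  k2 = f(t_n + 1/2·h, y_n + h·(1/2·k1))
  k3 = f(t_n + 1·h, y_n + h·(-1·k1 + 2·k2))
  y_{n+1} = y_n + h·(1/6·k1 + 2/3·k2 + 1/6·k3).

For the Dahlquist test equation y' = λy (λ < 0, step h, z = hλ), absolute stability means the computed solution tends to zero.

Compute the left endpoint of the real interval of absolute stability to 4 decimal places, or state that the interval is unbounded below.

Test eqn y'=λy, z=hλ:
  order 3, 3-stage ⇒ R(z)=1+z+z^2/2+z^3/6
  (e.g. R(-0.7)=0.48783, |R|=0.48783)

Find x<0 with |R(x)|<1.
x=-0.7: |R|=0.4878
|R(-2.37)|=0.7802 |R(-0.92)|=0.3734 |R(-0.86)|=0.4038
Bisect:
  x_lo=-3.2935 |R|=2.8241  x_hi=-0.1166 |R|=0.8900
  mid=-1.70503 |R|=0.07759 →hi
  mid=-2.49926 |R|=0.97797 →hi
  mid=-2.89638 |R|=1.75149 →lo
  mid=-2.69782 |R|=1.33126 →lo
  mid=-2.59854 |R|=1.14674 →lo
  mid=-2.54890 |R|=1.06044 →lo
  mid=-2.52408 |R|=1.01874 →lo
  mid=-2.51167 |R|=0.99823 →hi
  mid=-2.51788 |R|=1.00846 →lo
  mid=-2.51477 |R|=1.00334 →lo
  ...
  [-2.51283,-2.51264] ⇒ x*=-2.5127
Stable set (-2.5127, 0).

z* = -2.5127.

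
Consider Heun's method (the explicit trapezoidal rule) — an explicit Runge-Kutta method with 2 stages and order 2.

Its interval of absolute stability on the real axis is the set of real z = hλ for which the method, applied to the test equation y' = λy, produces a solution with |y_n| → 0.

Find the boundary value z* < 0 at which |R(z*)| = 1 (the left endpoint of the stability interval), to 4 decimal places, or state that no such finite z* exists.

Test eqn y'=λy, z=hλ:
  order 2, 2-stage ⇒ R(z)=1+z+z^2/2
  (e.g. R(-1.27)=0.53645, |R|=0.53645)

Find x<0 with |R(x)|<1.
x=-1.27: |R|=0.5364
|R(-2.05)|=1.0512 |R(-1.95)|=0.9512 |R(-1.91)|=0.9140
Bisect:
  x_lo=-2.7475 |R|=2.0269  x_hi=-0.3802 |R|=0.6921
  mid=-1.56383 |R|=0.65895 →hi
  mid=-2.15567 |R|=1.16779 →lo
  mid=-1.85975 |R|=0.86959 →hi
  mid=-2.00771 |R|=1.00774 →lo
  mid=-1.93373 |R|=0.93593 →hi
  mid=-1.97072 |R|=0.97115 →hi
  mid=-1.98922 |R|=0.98928 →hi
  mid=-1.99847 |R|=0.99847 →hi
  mid=-2.00309 |R|=1.00310 →lo
  ...
  [-2.00006,-1.99991] ⇒ x*=-2.0000
Interval (-2.0000, 0).

left endpoint -2.0000.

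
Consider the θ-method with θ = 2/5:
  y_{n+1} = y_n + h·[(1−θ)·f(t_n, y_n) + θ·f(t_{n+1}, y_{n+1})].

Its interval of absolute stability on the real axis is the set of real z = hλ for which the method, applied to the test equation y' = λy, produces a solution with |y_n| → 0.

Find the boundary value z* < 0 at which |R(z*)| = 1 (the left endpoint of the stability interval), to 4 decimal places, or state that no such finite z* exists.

Test eqn y'=λy, z=hλ:
  y_{n+1} = y_n + z·[3/5·y_n + 2/5·y_{n+1}] ⇒ (1 − 2/5z)y_{n+1} = (1 + 3/5z)y_n
  so R(z) = (1 + 3/5z)/(1 − 2/5z).

Boundary: |R(x)|=1, x<0.
x=-0.4: |R|=0.6552
R=−1: 1+3/5x = −1+2/5x ⇒ -1/5x=2 ⇒ x=2/(-1/5)=-10.0000
Confirm numerically:
  x=-8.150: |R|=0.91315 <1
  x=-6.927: |R|=0.83701 <1
  x=-5.029: |R|=0.66988 <1
  x=-4.358: |R|=0.58866 <1
  x=-10.375: |R|=1.01456 >1
  x=-10.324: |R|=1.01263 >1
  x=-10.243: |R|=1.00953 >1
Interval (-10.0000, 0).

left endpoint -10.0000.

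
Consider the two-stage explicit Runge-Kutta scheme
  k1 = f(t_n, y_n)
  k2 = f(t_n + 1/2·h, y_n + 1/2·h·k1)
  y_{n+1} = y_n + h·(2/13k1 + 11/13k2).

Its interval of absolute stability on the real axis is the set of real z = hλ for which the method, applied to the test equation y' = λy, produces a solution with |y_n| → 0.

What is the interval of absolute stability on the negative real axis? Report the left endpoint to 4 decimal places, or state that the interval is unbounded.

Test eqn y'=λy, z=hλ:
  k1=λy_n ⇒ h·k1=z·y_n;  k2=λ(1+1/2z)y_n ⇒ h·k2=z(1+1/2z)y_n
  y_{n+1}/y_n = 1 + 2/13z + 11/13z(1+1/2z) = 1 + z + 11/26z²
  R(z) = 1 + z + 11/26z².

Need |R(x)|<1, x<0.
x=-1.61: |R|=0.4867
R=1: x+11/26x²=0 ⇒ x=−26/11=-2.3636; min R=1−1/(4·11/26)=0.4091>−1
Confirm numerically:
  x=-2.304: |R|=0.94187 <1
  x=-1.923: |R|=0.64151 <1
  x=-1.534: |R|=0.46157 <1
  x=-2.721: |R|=1.41139 >1
  x=-2.560: |R|=1.21268 >1
  x=-2.462: |R|=1.10246 >1
Interval (-2.3636, 0).

z∈(-2.3636,0).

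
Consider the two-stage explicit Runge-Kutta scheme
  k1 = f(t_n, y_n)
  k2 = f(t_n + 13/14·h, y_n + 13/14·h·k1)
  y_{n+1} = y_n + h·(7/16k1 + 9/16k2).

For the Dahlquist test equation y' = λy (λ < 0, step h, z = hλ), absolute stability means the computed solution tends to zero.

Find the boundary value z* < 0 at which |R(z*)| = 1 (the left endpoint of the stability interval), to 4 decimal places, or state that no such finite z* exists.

On y'=λy, z=hλ:
  k1=λy_n ⇒ h·k1=z·y_n;  k2=λ(1+13/14z)y_n ⇒ h·k2=z(1+13/14z)y_n
  y_{n+1}/y_n = 1 + 7/16z + 9/16z(1+13/14z) = 1 + z + 117/224z²
  R(z) = 1 + z + 117/224z².

Need |R(x)|<1, x<0.
x=-1.77: |R|=0.8664
R=1: x+117/224x²=0 ⇒ x=−224/117=-1.9145; min R=1−1/(4·117/224)=0.5214>−1
Confirm numerically:
  x=-1.840: |R|=0.92837 <1
  x=-1.807: |R|=0.89851 <1
  x=-1.371: |R|=0.61078 <1
  x=-1.040: |R|=0.52494 <1
  x=-2.381: |R|=1.58012 >1
  x=-2.174: |R|=1.29464 >1
  x=-2.062: |R|=1.15883 >1
Stable set (-1.9145, 0).

left endpoint -1.9145.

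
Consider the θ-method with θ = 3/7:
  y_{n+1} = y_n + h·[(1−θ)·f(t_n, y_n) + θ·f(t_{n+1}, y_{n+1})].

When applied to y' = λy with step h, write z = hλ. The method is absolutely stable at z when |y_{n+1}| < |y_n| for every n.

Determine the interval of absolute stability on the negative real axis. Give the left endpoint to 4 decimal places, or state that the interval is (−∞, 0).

(-14.0000, 0).

With y'=λy (z=hλ):
  y_{n+1} = y_n + z·[4/7·y_n + 3/7·y_{n+1}] ⇒ (1 − 3/7z)y_{n+1} = (1 + 4/7z)y_n
  ⇒ R(z) = (1 + 4/7z)/(1 − 3/7z).

Find x<0 with |R(x)|<1.
x=-0.81: |R|=0.3987
R=−1: 1+4/7x = −1+3/7x ⇒ -1/7x=2 ⇒ x=2/(-1/7)=-14.0000
Confirm numerically:
  x=-9.902: |R|=0.88836 <1
  x=-9.448: |R|=0.87121 <1
  x=-6.486: |R|=0.71600 <1
  x=-14.518: |R|=1.01025 >1
  x=-14.075: |R|=1.00152 >1
  x=-14.070: |R|=1.00142 >1
Stable set (-14.0000, 0).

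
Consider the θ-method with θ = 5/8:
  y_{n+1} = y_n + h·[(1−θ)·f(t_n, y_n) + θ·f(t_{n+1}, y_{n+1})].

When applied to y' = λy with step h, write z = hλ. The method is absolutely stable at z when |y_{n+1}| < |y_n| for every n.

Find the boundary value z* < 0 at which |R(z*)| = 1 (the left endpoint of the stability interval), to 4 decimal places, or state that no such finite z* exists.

(−∞, 0) — no finite endpoint.

On y'=λy, z=hλ:
  y_{n+1} = y_n + z·[3/8·y_n + 5/8·y_{n+1}] ⇒ (1 − 5/8z)y_{n+1} = (1 + 3/8z)y_n
  Hence R(z) = (1 + 3/8z)/(1 − 5/8z).

Boundary: |R(x)|=1, x<0.
x=-1.29: |R|=0.2858
x=-2: |R|=0.1111
x=-10: |R|=0.3793
x=-100: |R|=0.5748
θ=5/8≥1/2 ⇒ |1+3/8x|<|1−5/8x| ∀x<0 ⇒ interval (−∞,0).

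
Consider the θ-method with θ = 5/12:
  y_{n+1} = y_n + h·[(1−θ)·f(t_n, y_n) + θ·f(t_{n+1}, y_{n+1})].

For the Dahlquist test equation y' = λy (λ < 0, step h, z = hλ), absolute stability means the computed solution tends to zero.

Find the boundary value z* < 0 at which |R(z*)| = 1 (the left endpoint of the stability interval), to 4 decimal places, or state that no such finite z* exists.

left endpoint -12.0000.

With y'=λy (z=hλ):
  y_{n+1} = y_n + z·[7/12·y_n + 5/12·y_{n+1}] ⇒ (1 − 5/12z)y_{n+1} = (1 + 7/12z)y_n
  ⇒ R(z) = (1 + 7/12z)/(1 − 5/12z).

Need |R(x)|<1, x<0.
x=-1.45: |R|=0.0961
R=−1: 1+7/12x = −1+5/12x ⇒ -1/6x=2 ⇒ x=2/(-1/6)=-12.0000
Confirm numerically:
  x=-11.718: |R|=0.99201 <1
  x=-8.291: |R|=0.86123 <1
  x=-6.030: |R|=0.71673 <1
  x=-5.272: |R|=0.64922 <1
  x=-12.227: |R|=1.00621 >1
  x=-12.211: |R|=1.00578 >1
Stable set (-12.0000, 0).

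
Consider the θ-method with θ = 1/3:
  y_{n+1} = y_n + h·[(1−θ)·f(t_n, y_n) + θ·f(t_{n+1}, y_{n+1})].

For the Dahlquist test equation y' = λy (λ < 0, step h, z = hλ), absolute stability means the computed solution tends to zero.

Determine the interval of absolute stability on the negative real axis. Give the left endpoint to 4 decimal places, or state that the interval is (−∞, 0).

With y'=λy (z=hλ):
  y_{n+1} = y_n + z·[2/3·y_n + 1/3·y_{n+1}] ⇒ (1 − 1/3z)y_{n+1} = (1 + 2/3z)y_n
  Hence R(z) = (1 + 2/3z)/(1 − 1/3z).

Need |R(x)|<1, x<0.
x=-0.37: |R|=0.6706
R=−1: 1+2/3x = −1+1/3x ⇒ -1/3x=2 ⇒ x=2/(-1/3)=-6.0000
Confirm numerically:
  x=-5.521: |R|=0.94379 <1
  x=-5.044: |R|=0.88115 <1
  x=-4.539: |R|=0.80621 <1
  x=-6.564: |R|=1.05897 >1
  x=-6.465: |R|=1.04913 >1
  x=-6.338: |R|=1.03620 >1
Interval (-6.0000, 0).

(-6.0000, 0).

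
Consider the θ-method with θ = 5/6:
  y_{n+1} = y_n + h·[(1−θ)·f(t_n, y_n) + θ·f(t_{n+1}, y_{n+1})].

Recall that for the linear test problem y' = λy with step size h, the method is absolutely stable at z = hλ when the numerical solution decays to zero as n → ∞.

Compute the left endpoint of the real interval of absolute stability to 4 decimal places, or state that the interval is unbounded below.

(−∞, 0) — no finite endpoint.

Set f=λy, z=hλ:
  y_{n+1} = y_n + z·[1/6·y_n + 5/6·y_{n+1}] ⇒ (1 − 5/6z)y_{n+1} = (1 + 1/6z)y_n
  Hence R(z) = (1 + 1/6z)/(1 − 5/6z).

Need |R(x)|<1, x<0.
x=-1.44: |R|=0.3455
x=-2: |R|=0.2500
x=-10: |R|=0.0714
x=-100: |R|=0.1858
θ=5/6≥1/2 ⇒ |1+1/6x|<|1−5/6x| ∀x<0 ⇒ interval (−∞,0).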